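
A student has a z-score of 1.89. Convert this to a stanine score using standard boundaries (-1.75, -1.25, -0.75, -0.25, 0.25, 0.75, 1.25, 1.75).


Stanine boundaries: [-1.75, -1.25, -0.75, -0.25, 0.25, 0.75, 1.25, 1.75]
z = 1.89
Check each boundary:
  z >= -1.75 -> could be stanine 2
  z >= -1.25 -> could be stanine 3
  z >= -0.75 -> could be stanine 4
  z >= -0.25 -> could be stanine 5
  z >= 0.25 -> could be stanine 6
  z >= 0.75 -> could be stanine 7
  z >= 1.25 -> could be stanine 8
  z >= 1.75 -> could be stanine 9
Highest qualifying boundary gives stanine = 9

9


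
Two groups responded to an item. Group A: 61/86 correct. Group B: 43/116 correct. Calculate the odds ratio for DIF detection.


Odds_A = 61/25 = 2.44
Odds_B = 43/73 = 0.589
OR = Odds_A / Odds_B = 2.44 / 0.589
Exactly, OR = (61 * 73) / (25 * 43) = 4453 / 1075
OR = 4.1423

4.1423


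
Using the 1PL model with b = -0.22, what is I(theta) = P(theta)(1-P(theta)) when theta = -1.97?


P = 1/(1+exp(-(-1.97--0.22))) = 0.148
I = P*(1-P) = 0.148 * 0.852
I = 0.1261

0.1261


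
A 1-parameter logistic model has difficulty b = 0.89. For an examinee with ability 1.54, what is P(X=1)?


theta - b = 1.54 - 0.89 = 0.65
exp(-(theta - b)) = exp(-0.65) = 0.522
P = 1 / (1 + 0.522)
P = 0.657

0.657


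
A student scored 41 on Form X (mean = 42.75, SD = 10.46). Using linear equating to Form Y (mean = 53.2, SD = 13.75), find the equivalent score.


slope = SD_Y / SD_X = 13.75 / 10.46 ~ 1.3145
intercept = mean_Y - slope * mean_X = 53.2 - (13.75 / 10.46) * 42.75 ~ -2.9962
Y = slope * X + intercept. To avoid rounding drift from the rounded slope/intercept, evaluate the equivalent form Y = mean_Y + SD_Y * (X - mean_X) / SD_X at full precision:
Y = 53.2 + 13.75 * (41 - 42.75) / 10.46
Y = 53.2 - 13.75 * 1.75 / 10.46
Y = 53.2 - 24.0625 / 10.46
Y = 53.2 - 2.3004
Y = 50.8996

50.8996


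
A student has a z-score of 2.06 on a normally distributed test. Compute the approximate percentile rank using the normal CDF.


CDF(z) = 0.5 * (1 + erf(z/sqrt(2)))
erf(1.4566) = 0.9606
CDF = 0.9803
Percentile rank = 0.9803 * 100 = 98.03

98.03


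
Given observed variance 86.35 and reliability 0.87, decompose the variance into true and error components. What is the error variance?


var_true = rxx * var_obs = 0.87 * 86.35 = 75.1245
var_error = var_obs - var_true
var_error = 86.35 - 75.1245
var_error = 11.2255

11.2255


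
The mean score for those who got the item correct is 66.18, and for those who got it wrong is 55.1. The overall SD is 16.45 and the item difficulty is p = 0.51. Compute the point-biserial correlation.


q = 1 - p = 0.49
rpb = ((M1 - M0) / SD) * sqrt(p * q)
rpb = ((66.18 - 55.1) / 16.45) * sqrt(0.51 * 0.49)
rpb = 0.3367

0.3367


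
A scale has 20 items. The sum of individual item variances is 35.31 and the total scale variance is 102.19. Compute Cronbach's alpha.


alpha = (k/(k-1)) * (1 - sum(si^2)/s_total^2)
= (20/19) * (1 - 35.31/102.19)
alpha = 0.6889

0.6889


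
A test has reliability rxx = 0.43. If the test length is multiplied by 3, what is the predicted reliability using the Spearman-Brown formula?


r_new = (n * rxx) / (1 + (n-1) * rxx)
r_new = (3 * 0.43) / (1 + 2 * 0.43)
r_new = 1.29 / 1.86
r_new = 0.6935

0.6935


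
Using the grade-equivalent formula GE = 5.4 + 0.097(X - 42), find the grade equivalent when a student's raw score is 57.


raw - median = 57 - 42 = 15
slope * diff = 0.097 * 15 = 1.455
GE = 5.4 + 1.455
GE = 6.855

6.855


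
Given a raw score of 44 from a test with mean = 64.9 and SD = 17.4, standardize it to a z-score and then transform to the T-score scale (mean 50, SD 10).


z = (X - mean) / SD = (44 - 64.9) / 17.4
z = -20.9 / 17.4
z = -1.2011
T-score = T = 50 + 10z
Carry z at full precision (z = -20.9 / 17.4) into the conversion:
T-score = 50 + 10 * (-20.9 / 17.4) = 50 + -209 / 17.4
T-score = 50 + -12.0115
T-score = 37.9885

37.9885


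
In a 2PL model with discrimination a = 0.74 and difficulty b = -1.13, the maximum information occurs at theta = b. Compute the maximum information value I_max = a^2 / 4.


For 2PL, max info at theta = b = -1.13
I_max = a^2 / 4 = 0.74^2 / 4
= 0.5476 / 4
I_max = 0.1369

0.1369


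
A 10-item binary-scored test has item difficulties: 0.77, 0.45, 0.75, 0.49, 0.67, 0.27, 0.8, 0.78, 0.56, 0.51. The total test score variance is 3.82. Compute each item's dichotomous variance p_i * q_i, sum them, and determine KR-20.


For each item, compute p_i * q_i:
  Item 1: 0.77 * 0.23 = 0.1771
  Item 2: 0.45 * 0.55 = 0.2475
  Item 3: 0.75 * 0.25 = 0.1875
  Item 4: 0.49 * 0.51 = 0.2499
  Item 5: 0.67 * 0.33 = 0.2211
  Item 6: 0.27 * 0.73 = 0.1971
  Item 7: 0.8 * 0.2 = 0.16
  Item 8: 0.78 * 0.22 = 0.1716
  Item 9: 0.56 * 0.44 = 0.2464
  Item 10: 0.51 * 0.49 = 0.2499
Sum(p_i * q_i) = 0.1771 + 0.2475 + 0.1875 + 0.2499 + 0.2211 + 0.1971 + 0.16 + 0.1716 + 0.2464 + 0.2499 = 2.1081
KR-20 = (k/(k-1)) * (1 - Sum(p_i*q_i) / Var_total)
= (10/9) * (1 - 2.1081/3.82)
= 1.1111 * 0.4481
KR-20 = 0.4979

0.4979


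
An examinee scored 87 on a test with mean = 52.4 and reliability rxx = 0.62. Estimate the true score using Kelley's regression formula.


T_est = rxx * X + (1 - rxx) * mean
T_est = 0.62 * 87 + 0.38 * 52.4
T_est = 53.94 + 19.912
T_est = 73.852

73.852


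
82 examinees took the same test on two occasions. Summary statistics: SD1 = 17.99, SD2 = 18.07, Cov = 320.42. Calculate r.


r = cov(X,Y) / (SD_X * SD_Y)
r = 320.42 / (17.99 * 18.07)
r = 320.42 / 325.0793
r = 0.9857

0.9857


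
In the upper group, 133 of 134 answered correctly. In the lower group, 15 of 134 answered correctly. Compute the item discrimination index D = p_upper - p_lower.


p_upper = 133/134 = 0.9925
p_lower = 15/134 = 0.1119
D = 0.9925 - 0.1119 = 0.8806

0.8806


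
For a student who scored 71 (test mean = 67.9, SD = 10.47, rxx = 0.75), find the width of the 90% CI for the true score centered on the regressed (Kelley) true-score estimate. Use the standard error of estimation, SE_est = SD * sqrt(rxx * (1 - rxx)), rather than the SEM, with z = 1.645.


True score estimate = 0.75*71 + 0.25*67.9 = 70.225
SE_est = SD * sqrt(rxx * (1 - rxx)) = 10.47 * sqrt(0.75 * 0.25) = 10.47 * sqrt(0.1875) = 4.533643
CI = T_est +/- z * SE_est, so width = 2 * z * SE_est = 2 * 1.645 * 4.533643
Width = 14.9157

14.9157


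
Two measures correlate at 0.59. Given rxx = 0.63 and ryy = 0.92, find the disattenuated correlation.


r_corrected = rxy / sqrt(rxx * ryy)
= 0.59 / sqrt(0.63 * 0.92)
= 0.59 / sqrt(0.5796)
= 0.59 / 0.761315
r_corrected = 0.775

0.775


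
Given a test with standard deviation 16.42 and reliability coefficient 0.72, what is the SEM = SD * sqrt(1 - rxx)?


SEM = SD * sqrt(1 - rxx)
SEM = 16.42 * sqrt(1 - 0.72)
SEM = 16.42 * sqrt(0.28) = 16.42 * 0.52915
SEM = 8.6886

8.6886


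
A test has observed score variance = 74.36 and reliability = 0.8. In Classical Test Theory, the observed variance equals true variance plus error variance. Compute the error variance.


var_true = rxx * var_obs = 0.8 * 74.36 = 59.488
var_error = var_obs - var_true
var_error = 74.36 - 59.488
var_error = 14.872

14.872


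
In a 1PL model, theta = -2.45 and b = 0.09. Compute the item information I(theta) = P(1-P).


P = 1/(1+exp(-(-2.45-0.09))) = 0.0731
I = P*(1-P) = 0.0731 * 0.9269
I = 0.0678

0.0678


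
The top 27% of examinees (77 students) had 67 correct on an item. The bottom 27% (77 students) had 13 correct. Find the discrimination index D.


p_upper = 67/77 = 0.8701
p_lower = 13/77 = 0.1688
D = 0.8701 - 0.1688 = 0.7013

0.7013


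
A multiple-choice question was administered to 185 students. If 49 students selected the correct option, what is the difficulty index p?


Item difficulty p = number correct / total examinees
p = 49 / 185
p = 0.2649

0.2649


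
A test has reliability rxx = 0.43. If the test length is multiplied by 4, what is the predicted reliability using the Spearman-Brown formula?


r_new = (n * rxx) / (1 + (n-1) * rxx)
r_new = (4 * 0.43) / (1 + 3 * 0.43)
r_new = 1.72 / 2.29
r_new = 0.7511

0.7511


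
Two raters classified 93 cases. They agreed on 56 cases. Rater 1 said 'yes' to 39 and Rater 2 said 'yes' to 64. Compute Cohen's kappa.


P_o = 56/93 = 0.602151
P_e = (39*64 + 54*29) / 8649 = 0.46965
kappa = (P_o - P_e) / (1 - P_e)
kappa = (0.602151 - 0.46965) / (1 - 0.46965)
kappa = 0.2498

0.2498


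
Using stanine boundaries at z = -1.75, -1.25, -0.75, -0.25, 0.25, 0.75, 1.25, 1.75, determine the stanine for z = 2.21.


Stanine boundaries: [-1.75, -1.25, -0.75, -0.25, 0.25, 0.75, 1.25, 1.75]
z = 2.21
Check each boundary:
  z >= -1.75 -> could be stanine 2
  z >= -1.25 -> could be stanine 3
  z >= -0.75 -> could be stanine 4
  z >= -0.25 -> could be stanine 5
  z >= 0.25 -> could be stanine 6
  z >= 0.75 -> could be stanine 7
  z >= 1.25 -> could be stanine 8
  z >= 1.75 -> could be stanine 9
Highest qualifying boundary gives stanine = 9

9


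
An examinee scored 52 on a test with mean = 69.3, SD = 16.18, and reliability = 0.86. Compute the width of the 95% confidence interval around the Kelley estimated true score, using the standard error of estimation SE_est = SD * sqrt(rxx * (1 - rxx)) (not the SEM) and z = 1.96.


True score estimate = 0.86*52 + 0.14*69.3 = 54.422
SE_est = SD * sqrt(rxx * (1 - rxx)) = 16.18 * sqrt(0.86 * 0.14) = 16.18 * sqrt(0.1204) = 5.61425
CI = T_est +/- z * SE_est, so width = 2 * z * SE_est = 2 * 1.96 * 5.61425
Width = 22.0079

22.0079


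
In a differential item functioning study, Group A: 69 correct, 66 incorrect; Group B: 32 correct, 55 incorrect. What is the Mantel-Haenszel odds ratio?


Odds_A = 69/66 = 1.0455
Odds_B = 32/55 = 0.5818
OR = Odds_A / Odds_B = 1.0455 / 0.5818
Exactly, OR = (69 * 55) / (66 * 32) = 3795 / 2112
OR = 1.7969

1.7969


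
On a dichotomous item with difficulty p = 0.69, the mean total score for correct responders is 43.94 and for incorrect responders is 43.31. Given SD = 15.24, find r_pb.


q = 1 - p = 0.31
rpb = ((M1 - M0) / SD) * sqrt(p * q)
rpb = ((43.94 - 43.31) / 15.24) * sqrt(0.69 * 0.31)
rpb = 0.0191

0.0191


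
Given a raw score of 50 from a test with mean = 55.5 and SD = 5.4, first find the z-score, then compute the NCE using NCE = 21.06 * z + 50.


z = (X - mean) / SD = (50 - 55.5) / 5.4
z = -5.5 / 5.4
z = -1.0185
NCE = NCE = 21.06z + 50
Carry z at full precision (z = -5.5 / 5.4) into the conversion:
NCE = 21.06 * (-5.5 / 5.4) + 50 = -115.83 / 5.4 + 50
NCE = -21.45 + 50
NCE = 28.55

28.55


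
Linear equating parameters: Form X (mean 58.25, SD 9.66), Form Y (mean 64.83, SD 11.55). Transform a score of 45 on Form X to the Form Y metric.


slope = SD_Y / SD_X = 11.55 / 9.66 ~ 1.1957
intercept = mean_Y - slope * mean_X = 64.83 - (11.55 / 9.66) * 58.25 ~ -4.8167
Y = slope * X + intercept. To avoid rounding drift from the rounded slope/intercept, evaluate the equivalent form Y = mean_Y + SD_Y * (X - mean_X) / SD_X at full precision:
Y = 64.83 + 11.55 * (45 - 58.25) / 9.66
Y = 64.83 - 11.55 * 13.25 / 9.66
Y = 64.83 - 153.0375 / 9.66
Y = 64.83 - 15.8424
Y = 48.9876

48.9876


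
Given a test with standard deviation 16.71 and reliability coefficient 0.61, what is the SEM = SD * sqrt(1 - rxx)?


SEM = SD * sqrt(1 - rxx)
SEM = 16.71 * sqrt(1 - 0.61)
SEM = 16.71 * sqrt(0.39) = 16.71 * 0.6245
SEM = 10.4354

10.4354


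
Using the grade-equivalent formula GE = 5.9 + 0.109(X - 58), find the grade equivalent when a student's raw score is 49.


raw - median = 49 - 58 = -9
slope * diff = 0.109 * -9 = -0.981
GE = 5.9 + -0.981
GE = 4.919

4.919


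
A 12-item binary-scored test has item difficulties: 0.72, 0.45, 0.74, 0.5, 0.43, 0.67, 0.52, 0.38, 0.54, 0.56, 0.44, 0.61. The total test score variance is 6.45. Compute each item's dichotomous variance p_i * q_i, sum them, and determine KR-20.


For each item, compute p_i * q_i:
  Item 1: 0.72 * 0.28 = 0.2016
  Item 2: 0.45 * 0.55 = 0.2475
  Item 3: 0.74 * 0.26 = 0.1924
  Item 4: 0.5 * 0.5 = 0.25
  Item 5: 0.43 * 0.57 = 0.2451
  Item 6: 0.67 * 0.33 = 0.2211
  Item 7: 0.52 * 0.48 = 0.2496
  Item 8: 0.38 * 0.62 = 0.2356
  Item 9: 0.54 * 0.46 = 0.2484
  Item 10: 0.56 * 0.44 = 0.2464
  Item 11: 0.44 * 0.56 = 0.2464
  Item 12: 0.61 * 0.39 = 0.2379
Sum(p_i * q_i) = 0.2016 + 0.2475 + 0.1924 + 0.25 + 0.2451 + 0.2211 + 0.2496 + 0.2356 + 0.2484 + 0.2464 + 0.2464 + 0.2379 = 2.822
KR-20 = (k/(k-1)) * (1 - Sum(p_i*q_i) / Var_total)
= (12/11) * (1 - 2.822/6.45)
= 1.0909 * 0.5625
KR-20 = 0.6136

0.6136


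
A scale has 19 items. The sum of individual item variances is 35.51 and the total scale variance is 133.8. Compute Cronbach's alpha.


alpha = (k/(k-1)) * (1 - sum(si^2)/s_total^2)
= (19/18) * (1 - 35.51/133.8)
alpha = 0.7754

0.7754


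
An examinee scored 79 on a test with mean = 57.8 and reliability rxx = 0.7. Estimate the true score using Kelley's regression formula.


T_est = rxx * X + (1 - rxx) * mean
T_est = 0.7 * 79 + 0.3 * 57.8
T_est = 55.3 + 17.34
T_est = 72.64

72.64


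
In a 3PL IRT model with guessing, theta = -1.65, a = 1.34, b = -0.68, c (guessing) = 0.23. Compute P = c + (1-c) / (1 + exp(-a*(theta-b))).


logit = 1.34*(-1.65 - -0.68) = -1.2998
P* = 1/(1 + exp(--1.2998)) = 0.2142
P = 0.23 + (1 - 0.23) * 0.2142
P = 0.3949

0.3949


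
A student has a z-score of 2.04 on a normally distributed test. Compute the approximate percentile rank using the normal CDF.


CDF(z) = 0.5 * (1 + erf(z/sqrt(2)))
erf(1.4425) = 0.9586
CDF = 0.9793
Percentile rank = 0.9793 * 100 = 97.93

97.93


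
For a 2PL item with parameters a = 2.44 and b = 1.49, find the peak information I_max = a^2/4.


For 2PL, max info at theta = b = 1.49
I_max = a^2 / 4 = 2.44^2 / 4
= 5.9536 / 4
I_max = 1.4884

1.4884


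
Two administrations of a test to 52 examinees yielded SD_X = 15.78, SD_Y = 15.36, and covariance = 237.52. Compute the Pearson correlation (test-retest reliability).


r = cov(X,Y) / (SD_X * SD_Y)
r = 237.52 / (15.78 * 15.36)
r = 237.52 / 242.3808
r = 0.9799

0.9799


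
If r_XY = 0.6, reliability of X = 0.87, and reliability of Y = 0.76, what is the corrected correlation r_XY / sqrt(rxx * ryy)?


r_corrected = rxy / sqrt(rxx * ryy)
= 0.6 / sqrt(0.87 * 0.76)
= 0.6 / sqrt(0.6612)
= 0.6 / 0.813142
r_corrected = 0.7379

0.7379


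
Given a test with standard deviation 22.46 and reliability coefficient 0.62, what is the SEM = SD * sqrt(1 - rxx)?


SEM = SD * sqrt(1 - rxx)
SEM = 22.46 * sqrt(1 - 0.62)
SEM = 22.46 * sqrt(0.38) = 22.46 * 0.616441
SEM = 13.8453

13.8453


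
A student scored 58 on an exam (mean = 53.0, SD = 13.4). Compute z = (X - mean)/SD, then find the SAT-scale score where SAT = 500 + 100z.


z = (X - mean) / SD = (58 - 53.0) / 13.4
z = 5.0 / 13.4
z = 0.3731
SAT-scale = SAT = 500 + 100z
Carry z at full precision (z = 5.0 / 13.4) into the conversion:
SAT-scale = 500 + 100 * (5.0 / 13.4) = 500 + 500 / 13.4
SAT-scale = 500 + 37.3134
SAT-scale = 537.3134

537.3134


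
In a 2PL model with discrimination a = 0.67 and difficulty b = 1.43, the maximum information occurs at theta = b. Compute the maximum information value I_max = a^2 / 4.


For 2PL, max info at theta = b = 1.43
I_max = a^2 / 4 = 0.67^2 / 4
= 0.4489 / 4
I_max = 0.1122

0.1122


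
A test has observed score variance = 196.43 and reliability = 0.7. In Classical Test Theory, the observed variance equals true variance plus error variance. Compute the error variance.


var_true = rxx * var_obs = 0.7 * 196.43 = 137.501
var_error = var_obs - var_true
var_error = 196.43 - 137.501
var_error = 58.929

58.929


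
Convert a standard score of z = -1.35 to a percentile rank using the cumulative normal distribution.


CDF(z) = 0.5 * (1 + erf(z/sqrt(2)))
erf(-0.9546) = -0.823
CDF = 0.0885
Percentile rank = 0.0885 * 100 = 8.85

8.85


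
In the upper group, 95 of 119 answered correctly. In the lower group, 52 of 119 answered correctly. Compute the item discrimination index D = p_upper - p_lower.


p_upper = 95/119 = 0.7983
p_lower = 52/119 = 0.437
D = 0.7983 - 0.437 = 0.3613

0.3613


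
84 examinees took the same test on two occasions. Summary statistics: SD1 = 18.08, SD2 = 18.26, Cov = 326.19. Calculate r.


r = cov(X,Y) / (SD_X * SD_Y)
r = 326.19 / (18.08 * 18.26)
r = 326.19 / 330.1408
r = 0.988

0.988


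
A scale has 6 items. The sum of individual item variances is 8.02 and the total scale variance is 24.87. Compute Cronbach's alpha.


alpha = (k/(k-1)) * (1 - sum(si^2)/s_total^2)
= (6/5) * (1 - 8.02/24.87)
alpha = 0.813

0.813


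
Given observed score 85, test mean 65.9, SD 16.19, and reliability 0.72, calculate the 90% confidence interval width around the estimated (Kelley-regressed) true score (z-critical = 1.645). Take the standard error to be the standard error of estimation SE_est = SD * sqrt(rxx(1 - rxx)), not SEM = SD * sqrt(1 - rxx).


True score estimate = 0.72*85 + 0.28*65.9 = 79.652
SE_est = SD * sqrt(rxx * (1 - rxx)) = 16.19 * sqrt(0.72 * 0.28) = 16.19 * sqrt(0.2016) = 7.269292
CI = T_est +/- z * SE_est, so width = 2 * z * SE_est = 2 * 1.645 * 7.269292
Width = 23.916

23.916


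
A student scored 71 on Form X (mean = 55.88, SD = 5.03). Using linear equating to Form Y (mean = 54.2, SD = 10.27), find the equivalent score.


slope = SD_Y / SD_X = 10.27 / 5.03 ~ 2.0417
intercept = mean_Y - slope * mean_X = 54.2 - (10.27 / 5.03) * 55.88 ~ -59.893
Y = slope * X + intercept. To avoid rounding drift from the rounded slope/intercept, evaluate the equivalent form Y = mean_Y + SD_Y * (X - mean_X) / SD_X at full precision:
Y = 54.2 + 10.27 * (71 - 55.88) / 5.03
Y = 54.2 + 10.27 * 15.12 / 5.03
Y = 54.2 + 155.2824 / 5.03
Y = 54.2 + 30.8713
Y = 85.0713

85.0713


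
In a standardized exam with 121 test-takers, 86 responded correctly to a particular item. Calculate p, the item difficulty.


Item difficulty p = number correct / total examinees
p = 86 / 121
p = 0.7107

0.7107


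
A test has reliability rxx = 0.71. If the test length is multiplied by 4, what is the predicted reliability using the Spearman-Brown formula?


r_new = (n * rxx) / (1 + (n-1) * rxx)
r_new = (4 * 0.71) / (1 + 3 * 0.71)
r_new = 2.84 / 3.13
r_new = 0.9073

0.9073


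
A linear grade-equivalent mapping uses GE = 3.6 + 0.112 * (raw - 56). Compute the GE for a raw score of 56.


raw - median = 56 - 56 = 0
slope * diff = 0.112 * 0 = 0.0
GE = 3.6 + 0.0
GE = 3.6

3.6


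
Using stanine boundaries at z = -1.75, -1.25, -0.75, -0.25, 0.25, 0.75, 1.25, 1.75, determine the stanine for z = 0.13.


Stanine boundaries: [-1.75, -1.25, -0.75, -0.25, 0.25, 0.75, 1.25, 1.75]
z = 0.13
Check each boundary:
  z >= -1.75 -> could be stanine 2
  z >= -1.25 -> could be stanine 3
  z >= -0.75 -> could be stanine 4
  z >= -0.25 -> could be stanine 5
  z < 0.25
  z < 0.75
  z < 1.25
  z < 1.75
Highest qualifying boundary gives stanine = 5

5


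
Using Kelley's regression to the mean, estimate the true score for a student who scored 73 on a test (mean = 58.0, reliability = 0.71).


T_est = rxx * X + (1 - rxx) * mean
T_est = 0.71 * 73 + 0.29 * 58.0
T_est = 51.83 + 16.82
T_est = 68.65

68.65


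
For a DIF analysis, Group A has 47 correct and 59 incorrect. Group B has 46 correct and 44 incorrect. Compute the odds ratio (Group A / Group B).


Odds_A = 47/59 = 0.7966
Odds_B = 46/44 = 1.0455
OR = Odds_A / Odds_B = 0.7966 / 1.0455
Exactly, OR = (47 * 44) / (59 * 46) = 2068 / 2714
OR = 0.762

0.762


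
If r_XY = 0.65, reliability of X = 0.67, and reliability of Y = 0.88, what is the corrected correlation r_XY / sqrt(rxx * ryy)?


r_corrected = rxy / sqrt(rxx * ryy)
= 0.65 / sqrt(0.67 * 0.88)
= 0.65 / sqrt(0.5896)
= 0.65 / 0.767854
r_corrected = 0.8465

0.8465


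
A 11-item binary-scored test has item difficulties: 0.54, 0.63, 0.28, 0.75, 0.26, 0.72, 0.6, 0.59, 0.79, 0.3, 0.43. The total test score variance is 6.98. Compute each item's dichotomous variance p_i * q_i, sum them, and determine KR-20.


For each item, compute p_i * q_i:
  Item 1: 0.54 * 0.46 = 0.2484
  Item 2: 0.63 * 0.37 = 0.2331
  Item 3: 0.28 * 0.72 = 0.2016
  Item 4: 0.75 * 0.25 = 0.1875
  Item 5: 0.26 * 0.74 = 0.1924
  Item 6: 0.72 * 0.28 = 0.2016
  Item 7: 0.6 * 0.4 = 0.24
  Item 8: 0.59 * 0.41 = 0.2419
  Item 9: 0.79 * 0.21 = 0.1659
  Item 10: 0.3 * 0.7 = 0.21
  Item 11: 0.43 * 0.57 = 0.2451
Sum(p_i * q_i) = 0.2484 + 0.2331 + 0.2016 + 0.1875 + 0.1924 + 0.2016 + 0.24 + 0.2419 + 0.1659 + 0.21 + 0.2451 = 2.3675
KR-20 = (k/(k-1)) * (1 - Sum(p_i*q_i) / Var_total)
= (11/10) * (1 - 2.3675/6.98)
= 1.1 * 0.6608
KR-20 = 0.7269

0.7269


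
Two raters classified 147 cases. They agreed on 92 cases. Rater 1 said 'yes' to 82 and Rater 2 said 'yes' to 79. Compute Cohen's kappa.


P_o = 92/147 = 0.62585
P_e = (82*79 + 65*68) / 21609 = 0.504327
kappa = (P_o - P_e) / (1 - P_e)
kappa = (0.62585 - 0.504327) / (1 - 0.504327)
kappa = 0.2452

0.2452


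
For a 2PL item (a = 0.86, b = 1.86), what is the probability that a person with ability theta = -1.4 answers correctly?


a*(theta - b) = 0.86 * (-1.4 - 1.86) = -2.8036
exp(--2.8036) = 16.504
P = 1 / (1 + 16.504)
P = 0.0571

0.0571


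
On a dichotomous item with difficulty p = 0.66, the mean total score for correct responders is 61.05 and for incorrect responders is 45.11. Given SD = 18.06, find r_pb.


q = 1 - p = 0.34
rpb = ((M1 - M0) / SD) * sqrt(p * q)
rpb = ((61.05 - 45.11) / 18.06) * sqrt(0.66 * 0.34)
rpb = 0.4181

0.4181


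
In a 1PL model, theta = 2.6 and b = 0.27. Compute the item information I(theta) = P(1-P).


P = 1/(1+exp(-(2.6-0.27))) = 0.9113
I = P*(1-P) = 0.9113 * 0.0887
I = 0.0808

0.0808


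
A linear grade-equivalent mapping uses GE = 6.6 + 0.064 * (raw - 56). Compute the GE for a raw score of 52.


raw - median = 52 - 56 = -4
slope * diff = 0.064 * -4 = -0.256
GE = 6.6 + -0.256
GE = 6.344

6.344


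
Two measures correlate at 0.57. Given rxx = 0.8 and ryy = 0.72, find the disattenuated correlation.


r_corrected = rxy / sqrt(rxx * ryy)
= 0.57 / sqrt(0.8 * 0.72)
= 0.57 / sqrt(0.576)
= 0.57 / 0.758947
r_corrected = 0.751

0.751


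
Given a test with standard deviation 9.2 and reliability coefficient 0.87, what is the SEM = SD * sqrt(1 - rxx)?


SEM = SD * sqrt(1 - rxx)
SEM = 9.2 * sqrt(1 - 0.87)
SEM = 9.2 * sqrt(0.13) = 9.2 * 0.360555
SEM = 3.3171

3.3171


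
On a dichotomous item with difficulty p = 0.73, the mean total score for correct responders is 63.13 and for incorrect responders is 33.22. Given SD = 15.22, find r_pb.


q = 1 - p = 0.27
rpb = ((M1 - M0) / SD) * sqrt(p * q)
rpb = ((63.13 - 33.22) / 15.22) * sqrt(0.73 * 0.27)
rpb = 0.8725

0.8725


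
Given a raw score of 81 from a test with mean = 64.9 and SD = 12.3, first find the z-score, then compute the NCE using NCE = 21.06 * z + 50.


z = (X - mean) / SD = (81 - 64.9) / 12.3
z = 16.1 / 12.3
z = 1.3089
NCE = NCE = 21.06z + 50
Carry z at full precision (z = 16.1 / 12.3) into the conversion:
NCE = 21.06 * (16.1 / 12.3) + 50 = 339.066 / 12.3 + 50
NCE = 27.5663 + 50
NCE = 77.5663

77.5663


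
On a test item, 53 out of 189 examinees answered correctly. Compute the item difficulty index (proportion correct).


Item difficulty p = number correct / total examinees
p = 53 / 189
p = 0.2804

0.2804


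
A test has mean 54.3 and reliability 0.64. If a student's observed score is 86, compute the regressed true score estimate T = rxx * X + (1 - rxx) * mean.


T_est = rxx * X + (1 - rxx) * mean
T_est = 0.64 * 86 + 0.36 * 54.3
T_est = 55.04 + 19.548
T_est = 74.588

74.588


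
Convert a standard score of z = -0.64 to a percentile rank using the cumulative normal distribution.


CDF(z) = 0.5 * (1 + erf(z/sqrt(2)))
erf(-0.4525) = -0.4778
CDF = 0.2611
Percentile rank = 0.2611 * 100 = 26.11

26.11


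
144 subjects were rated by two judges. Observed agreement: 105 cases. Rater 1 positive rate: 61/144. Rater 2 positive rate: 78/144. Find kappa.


P_o = 105/144 = 0.729167
P_e = (61*78 + 83*66) / 20736 = 0.493634
kappa = (P_o - P_e) / (1 - P_e)
kappa = (0.729167 - 0.493634) / (1 - 0.493634)
kappa = 0.4651

0.4651


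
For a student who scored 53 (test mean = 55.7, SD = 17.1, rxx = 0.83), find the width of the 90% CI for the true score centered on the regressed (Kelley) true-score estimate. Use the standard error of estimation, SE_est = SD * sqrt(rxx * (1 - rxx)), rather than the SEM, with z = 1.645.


True score estimate = 0.83*53 + 0.17*55.7 = 53.459
SE_est = SD * sqrt(rxx * (1 - rxx)) = 17.1 * sqrt(0.83 * 0.17) = 17.1 * sqrt(0.1411) = 6.423321
CI = T_est +/- z * SE_est, so width = 2 * z * SE_est = 2 * 1.645 * 6.423321
Width = 21.1327

21.1327


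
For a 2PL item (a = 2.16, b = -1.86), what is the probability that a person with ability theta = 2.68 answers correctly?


a*(theta - b) = 2.16 * (2.68 - -1.86) = 9.8064
exp(-9.8064) = 0.0001
P = 1 / (1 + 0.0001)
P = 0.9999

0.9999


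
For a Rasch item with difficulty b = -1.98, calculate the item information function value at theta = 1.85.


P = 1/(1+exp(-(1.85--1.98))) = 0.9788
I = P*(1-P) = 0.9788 * 0.0212
I = 0.0208

0.0208


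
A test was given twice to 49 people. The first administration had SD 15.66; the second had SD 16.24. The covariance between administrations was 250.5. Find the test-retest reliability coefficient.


r = cov(X,Y) / (SD_X * SD_Y)
r = 250.5 / (15.66 * 16.24)
r = 250.5 / 254.3184
r = 0.985

0.985


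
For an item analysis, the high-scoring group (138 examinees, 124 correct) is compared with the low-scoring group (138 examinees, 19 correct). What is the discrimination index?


p_upper = 124/138 = 0.8986
p_lower = 19/138 = 0.1377
D = 0.8986 - 0.1377 = 0.7609

0.7609


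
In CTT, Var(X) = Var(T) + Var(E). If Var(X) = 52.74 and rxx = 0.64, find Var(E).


var_true = rxx * var_obs = 0.64 * 52.74 = 33.7536
var_error = var_obs - var_true
var_error = 52.74 - 33.7536
var_error = 18.9864

18.9864


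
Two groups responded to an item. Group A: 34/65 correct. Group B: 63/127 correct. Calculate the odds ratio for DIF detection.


Odds_A = 34/31 = 1.0968
Odds_B = 63/64 = 0.9844
OR = Odds_A / Odds_B = 1.0968 / 0.9844
Exactly, OR = (34 * 64) / (31 * 63) = 2176 / 1953
OR = 1.1142

1.1142


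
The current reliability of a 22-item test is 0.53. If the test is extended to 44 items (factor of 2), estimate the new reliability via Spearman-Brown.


r_new = (n * rxx) / (1 + (n-1) * rxx)
r_new = (2 * 0.53) / (1 + 1 * 0.53)
r_new = 1.06 / 1.53
r_new = 0.6928

0.6928


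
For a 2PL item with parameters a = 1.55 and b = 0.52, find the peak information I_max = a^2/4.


For 2PL, max info at theta = b = 0.52
I_max = a^2 / 4 = 1.55^2 / 4
= 2.4025 / 4
I_max = 0.6006

0.6006


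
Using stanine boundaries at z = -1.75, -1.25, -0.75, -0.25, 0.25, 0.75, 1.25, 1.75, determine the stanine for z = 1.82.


Stanine boundaries: [-1.75, -1.25, -0.75, -0.25, 0.25, 0.75, 1.25, 1.75]
z = 1.82
Check each boundary:
  z >= -1.75 -> could be stanine 2
  z >= -1.25 -> could be stanine 3
  z >= -0.75 -> could be stanine 4
  z >= -0.25 -> could be stanine 5
  z >= 0.25 -> could be stanine 6
  z >= 0.75 -> could be stanine 7
  z >= 1.25 -> could be stanine 8
  z >= 1.75 -> could be stanine 9
Highest qualifying boundary gives stanine = 9

9


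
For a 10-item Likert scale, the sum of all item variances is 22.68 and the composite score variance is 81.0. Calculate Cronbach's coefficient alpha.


alpha = (k/(k-1)) * (1 - sum(si^2)/s_total^2)
= (10/9) * (1 - 22.68/81.0)
alpha = 0.8

0.8


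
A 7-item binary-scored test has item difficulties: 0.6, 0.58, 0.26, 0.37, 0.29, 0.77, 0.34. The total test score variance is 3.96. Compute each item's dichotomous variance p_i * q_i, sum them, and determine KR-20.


For each item, compute p_i * q_i:
  Item 1: 0.6 * 0.4 = 0.24
  Item 2: 0.58 * 0.42 = 0.2436
  Item 3: 0.26 * 0.74 = 0.1924
  Item 4: 0.37 * 0.63 = 0.2331
  Item 5: 0.29 * 0.71 = 0.2059
  Item 6: 0.77 * 0.23 = 0.1771
  Item 7: 0.34 * 0.66 = 0.2244
Sum(p_i * q_i) = 0.24 + 0.2436 + 0.1924 + 0.2331 + 0.2059 + 0.1771 + 0.2244 = 1.5165
KR-20 = (k/(k-1)) * (1 - Sum(p_i*q_i) / Var_total)
= (7/6) * (1 - 1.5165/3.96)
= 1.1667 * 0.617
KR-20 = 0.7199

0.7199


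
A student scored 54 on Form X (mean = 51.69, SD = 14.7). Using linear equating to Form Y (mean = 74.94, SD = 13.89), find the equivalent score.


slope = SD_Y / SD_X = 13.89 / 14.7 ~ 0.9449
intercept = mean_Y - slope * mean_X = 74.94 - (13.89 / 14.7) * 51.69 ~ 26.0982
Y = slope * X + intercept. To avoid rounding drift from the rounded slope/intercept, evaluate the equivalent form Y = mean_Y + SD_Y * (X - mean_X) / SD_X at full precision:
Y = 74.94 + 13.89 * (54 - 51.69) / 14.7
Y = 74.94 + 13.89 * 2.31 / 14.7
Y = 74.94 + 32.0859 / 14.7
Y = 74.94 + 2.1827
Y = 77.1227

77.1227


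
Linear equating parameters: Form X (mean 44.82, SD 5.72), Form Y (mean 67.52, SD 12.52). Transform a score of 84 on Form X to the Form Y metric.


slope = SD_Y / SD_X = 12.52 / 5.72 ~ 2.1888
intercept = mean_Y - slope * mean_X = 67.52 - (12.52 / 5.72) * 44.82 ~ -30.5825
Y = slope * X + intercept. To avoid rounding drift from the rounded slope/intercept, evaluate the equivalent form Y = mean_Y + SD_Y * (X - mean_X) / SD_X at full precision:
Y = 67.52 + 12.52 * (84 - 44.82) / 5.72
Y = 67.52 + 12.52 * 39.18 / 5.72
Y = 67.52 + 490.5336 / 5.72
Y = 67.52 + 85.7576
Y = 153.2776

153.2776


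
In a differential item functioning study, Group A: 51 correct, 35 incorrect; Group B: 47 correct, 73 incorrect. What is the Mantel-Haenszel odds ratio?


Odds_A = 51/35 = 1.4571
Odds_B = 47/73 = 0.6438
OR = Odds_A / Odds_B = 1.4571 / 0.6438
Exactly, OR = (51 * 73) / (35 * 47) = 3723 / 1645
OR = 2.2632

2.2632


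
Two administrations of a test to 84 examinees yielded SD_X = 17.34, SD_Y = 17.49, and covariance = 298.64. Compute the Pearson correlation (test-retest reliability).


r = cov(X,Y) / (SD_X * SD_Y)
r = 298.64 / (17.34 * 17.49)
r = 298.64 / 303.2766
r = 0.9847

0.9847


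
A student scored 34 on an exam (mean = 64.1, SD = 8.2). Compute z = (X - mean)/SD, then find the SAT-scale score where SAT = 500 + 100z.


z = (X - mean) / SD = (34 - 64.1) / 8.2
z = -30.1 / 8.2
z = -3.6707
SAT-scale = SAT = 500 + 100z
Carry z at full precision (z = -30.1 / 8.2) into the conversion:
SAT-scale = 500 + 100 * (-30.1 / 8.2) = 500 + -3010 / 8.2
SAT-scale = 500 + -367.0732
SAT-scale = 132.9268

132.9268


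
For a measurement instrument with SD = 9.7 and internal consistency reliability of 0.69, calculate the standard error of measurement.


SEM = SD * sqrt(1 - rxx)
SEM = 9.7 * sqrt(1 - 0.69)
SEM = 9.7 * sqrt(0.31) = 9.7 * 0.556776
SEM = 5.4007

5.4007


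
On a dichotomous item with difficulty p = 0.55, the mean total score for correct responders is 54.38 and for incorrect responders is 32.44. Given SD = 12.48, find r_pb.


q = 1 - p = 0.45
rpb = ((M1 - M0) / SD) * sqrt(p * q)
rpb = ((54.38 - 32.44) / 12.48) * sqrt(0.55 * 0.45)
rpb = 0.8746

0.8746


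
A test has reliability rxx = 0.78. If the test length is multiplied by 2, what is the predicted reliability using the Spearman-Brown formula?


r_new = (n * rxx) / (1 + (n-1) * rxx)
r_new = (2 * 0.78) / (1 + 1 * 0.78)
r_new = 1.56 / 1.78
r_new = 0.8764

0.8764


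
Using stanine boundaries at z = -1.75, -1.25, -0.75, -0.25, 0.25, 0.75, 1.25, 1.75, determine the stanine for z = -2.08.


Stanine boundaries: [-1.75, -1.25, -0.75, -0.25, 0.25, 0.75, 1.25, 1.75]
z = -2.08
Check each boundary:
  z < -1.75
  z < -1.25
  z < -0.75
  z < -0.25
  z < 0.25
  z < 0.75
  z < 1.25
  z < 1.75
Highest qualifying boundary gives stanine = 1

1


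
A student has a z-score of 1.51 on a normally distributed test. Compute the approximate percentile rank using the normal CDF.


CDF(z) = 0.5 * (1 + erf(z/sqrt(2)))
erf(1.0677) = 0.869
CDF = 0.9345
Percentile rank = 0.9345 * 100 = 93.45

93.45


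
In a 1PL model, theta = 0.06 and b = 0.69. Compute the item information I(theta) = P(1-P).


P = 1/(1+exp(-(0.06-0.69))) = 0.3475
I = P*(1-P) = 0.3475 * 0.6525
I = 0.2267

0.2267


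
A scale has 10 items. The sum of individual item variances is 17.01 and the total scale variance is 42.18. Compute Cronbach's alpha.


alpha = (k/(k-1)) * (1 - sum(si^2)/s_total^2)
= (10/9) * (1 - 17.01/42.18)
alpha = 0.663

0.663


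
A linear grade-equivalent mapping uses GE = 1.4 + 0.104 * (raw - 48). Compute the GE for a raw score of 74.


raw - median = 74 - 48 = 26
slope * diff = 0.104 * 26 = 2.704
GE = 1.4 + 2.704
GE = 4.104

4.104


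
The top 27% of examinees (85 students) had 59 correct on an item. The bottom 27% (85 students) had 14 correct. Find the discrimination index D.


p_upper = 59/85 = 0.6941
p_lower = 14/85 = 0.1647
D = 0.6941 - 0.1647 = 0.5294

0.5294


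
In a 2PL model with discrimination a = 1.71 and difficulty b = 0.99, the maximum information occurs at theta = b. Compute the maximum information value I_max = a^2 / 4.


For 2PL, max info at theta = b = 0.99
I_max = a^2 / 4 = 1.71^2 / 4
= 2.9241 / 4
I_max = 0.731

0.731


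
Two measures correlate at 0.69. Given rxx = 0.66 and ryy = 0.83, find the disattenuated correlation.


r_corrected = rxy / sqrt(rxx * ryy)
= 0.69 / sqrt(0.66 * 0.83)
= 0.69 / sqrt(0.5478)
= 0.69 / 0.740135
r_corrected = 0.9323

0.9323


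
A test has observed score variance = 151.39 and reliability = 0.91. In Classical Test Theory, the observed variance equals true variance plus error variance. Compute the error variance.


var_true = rxx * var_obs = 0.91 * 151.39 = 137.7649
var_error = var_obs - var_true
var_error = 151.39 - 137.7649
var_error = 13.6251

13.6251


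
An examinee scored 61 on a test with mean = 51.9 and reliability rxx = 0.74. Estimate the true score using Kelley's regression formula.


T_est = rxx * X + (1 - rxx) * mean
T_est = 0.74 * 61 + 0.26 * 51.9
T_est = 45.14 + 13.494
T_est = 58.634

58.634


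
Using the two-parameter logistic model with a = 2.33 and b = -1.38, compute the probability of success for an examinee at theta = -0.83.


a*(theta - b) = 2.33 * (-0.83 - -1.38) = 1.2815
exp(-1.2815) = 0.2776
P = 1 / (1 + 0.2776)
P = 0.7827

0.7827


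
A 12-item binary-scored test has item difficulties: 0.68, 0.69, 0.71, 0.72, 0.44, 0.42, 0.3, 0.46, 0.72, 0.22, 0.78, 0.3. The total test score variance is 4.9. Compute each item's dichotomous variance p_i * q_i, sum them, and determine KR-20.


For each item, compute p_i * q_i:
  Item 1: 0.68 * 0.32 = 0.2176
  Item 2: 0.69 * 0.31 = 0.2139
  Item 3: 0.71 * 0.29 = 0.2059
  Item 4: 0.72 * 0.28 = 0.2016
  Item 5: 0.44 * 0.56 = 0.2464
  Item 6: 0.42 * 0.58 = 0.2436
  Item 7: 0.3 * 0.7 = 0.21
  Item 8: 0.46 * 0.54 = 0.2484
  Item 9: 0.72 * 0.28 = 0.2016
  Item 10: 0.22 * 0.78 = 0.1716
  Item 11: 0.78 * 0.22 = 0.1716
  Item 12: 0.3 * 0.7 = 0.21
Sum(p_i * q_i) = 0.2176 + 0.2139 + 0.2059 + 0.2016 + 0.2464 + 0.2436 + 0.21 + 0.2484 + 0.2016 + 0.1716 + 0.1716 + 0.21 = 2.5422
KR-20 = (k/(k-1)) * (1 - Sum(p_i*q_i) / Var_total)
= (12/11) * (1 - 2.5422/4.9)
= 1.0909 * 0.4812
KR-20 = 0.5249

0.5249


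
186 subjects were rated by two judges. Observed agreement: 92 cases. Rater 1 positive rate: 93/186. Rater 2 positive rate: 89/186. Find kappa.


P_o = 92/186 = 0.494624
P_e = (93*89 + 93*97) / 34596 = 0.5
kappa = (P_o - P_e) / (1 - P_e)
kappa = (0.494624 - 0.5) / (1 - 0.5)
kappa = -0.0108

-0.0108


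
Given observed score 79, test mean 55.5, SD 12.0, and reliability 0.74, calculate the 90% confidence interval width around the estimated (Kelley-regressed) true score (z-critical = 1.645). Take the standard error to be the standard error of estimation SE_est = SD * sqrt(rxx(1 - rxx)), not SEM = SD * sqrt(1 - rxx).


True score estimate = 0.74*79 + 0.26*55.5 = 72.89
SE_est = SD * sqrt(rxx * (1 - rxx)) = 12.0 * sqrt(0.74 * 0.26) = 12.0 * sqrt(0.1924) = 5.263611
CI = T_est +/- z * SE_est, so width = 2 * z * SE_est = 2 * 1.645 * 5.263611
Width = 17.3173

17.3173


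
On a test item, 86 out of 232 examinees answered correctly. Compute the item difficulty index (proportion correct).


Item difficulty p = number correct / total examinees
p = 86 / 232
p = 0.3707

0.3707


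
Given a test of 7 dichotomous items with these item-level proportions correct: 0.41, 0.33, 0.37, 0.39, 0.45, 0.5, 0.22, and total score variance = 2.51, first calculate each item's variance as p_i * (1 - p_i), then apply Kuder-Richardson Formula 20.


For each item, compute p_i * q_i:
  Item 1: 0.41 * 0.59 = 0.2419
  Item 2: 0.33 * 0.67 = 0.2211
  Item 3: 0.37 * 0.63 = 0.2331
  Item 4: 0.39 * 0.61 = 0.2379
  Item 5: 0.45 * 0.55 = 0.2475
  Item 6: 0.5 * 0.5 = 0.25
  Item 7: 0.22 * 0.78 = 0.1716
Sum(p_i * q_i) = 0.2419 + 0.2211 + 0.2331 + 0.2379 + 0.2475 + 0.25 + 0.1716 = 1.6031
KR-20 = (k/(k-1)) * (1 - Sum(p_i*q_i) / Var_total)
= (7/6) * (1 - 1.6031/2.51)
= 1.1667 * 0.3613
KR-20 = 0.4215

0.4215


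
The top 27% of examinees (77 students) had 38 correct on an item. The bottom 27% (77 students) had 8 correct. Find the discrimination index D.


p_upper = 38/77 = 0.4935
p_lower = 8/77 = 0.1039
D = 0.4935 - 0.1039 = 0.3896

0.3896


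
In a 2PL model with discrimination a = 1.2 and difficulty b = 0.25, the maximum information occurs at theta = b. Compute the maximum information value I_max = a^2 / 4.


For 2PL, max info at theta = b = 0.25
I_max = a^2 / 4 = 1.2^2 / 4
= 1.44 / 4
I_max = 0.36

0.36


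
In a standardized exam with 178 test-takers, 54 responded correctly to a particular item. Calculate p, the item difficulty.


Item difficulty p = number correct / total examinees
p = 54 / 178
p = 0.3034

0.3034


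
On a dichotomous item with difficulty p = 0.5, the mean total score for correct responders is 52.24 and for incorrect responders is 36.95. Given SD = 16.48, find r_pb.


q = 1 - p = 0.5
rpb = ((M1 - M0) / SD) * sqrt(p * q)
rpb = ((52.24 - 36.95) / 16.48) * sqrt(0.5 * 0.5)
rpb = 0.4639

0.4639


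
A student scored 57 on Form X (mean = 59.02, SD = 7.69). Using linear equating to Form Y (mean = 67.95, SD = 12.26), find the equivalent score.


slope = SD_Y / SD_X = 12.26 / 7.69 ~ 1.5943
intercept = mean_Y - slope * mean_X = 67.95 - (12.26 / 7.69) * 59.02 ~ -26.1443
Y = slope * X + intercept. To avoid rounding drift from the rounded slope/intercept, evaluate the equivalent form Y = mean_Y + SD_Y * (X - mean_X) / SD_X at full precision:
Y = 67.95 + 12.26 * (57 - 59.02) / 7.69
Y = 67.95 - 12.26 * 2.02 / 7.69
Y = 67.95 - 24.7652 / 7.69
Y = 67.95 - 3.2204
Y = 64.7296

64.7296


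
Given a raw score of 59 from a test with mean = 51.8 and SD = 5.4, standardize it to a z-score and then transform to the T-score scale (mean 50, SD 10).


z = (X - mean) / SD = (59 - 51.8) / 5.4
z = 7.2 / 5.4
z = 1.3333
T-score = T = 50 + 10z
Carry z at full precision (z = 7.2 / 5.4) into the conversion:
T-score = 50 + 10 * (7.2 / 5.4) = 50 + 72 / 5.4
T-score = 50 + 13.3333
T-score = 63.3333

63.3333


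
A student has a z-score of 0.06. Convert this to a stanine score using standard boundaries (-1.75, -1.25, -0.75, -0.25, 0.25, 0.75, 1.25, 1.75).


Stanine boundaries: [-1.75, -1.25, -0.75, -0.25, 0.25, 0.75, 1.25, 1.75]
z = 0.06
Check each boundary:
  z >= -1.75 -> could be stanine 2
  z >= -1.25 -> could be stanine 3
  z >= -0.75 -> could be stanine 4
  z >= -0.25 -> could be stanine 5
  z < 0.25
  z < 0.75
  z < 1.25
  z < 1.75
Highest qualifying boundary gives stanine = 5

5


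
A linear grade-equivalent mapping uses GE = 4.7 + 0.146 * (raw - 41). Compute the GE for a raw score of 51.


raw - median = 51 - 41 = 10
slope * diff = 0.146 * 10 = 1.46
GE = 4.7 + 1.46
GE = 6.16

6.16


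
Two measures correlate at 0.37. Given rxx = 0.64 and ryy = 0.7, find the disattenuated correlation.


r_corrected = rxy / sqrt(rxx * ryy)
= 0.37 / sqrt(0.64 * 0.7)
= 0.37 / sqrt(0.448)
= 0.37 / 0.669328
r_corrected = 0.5528

0.5528


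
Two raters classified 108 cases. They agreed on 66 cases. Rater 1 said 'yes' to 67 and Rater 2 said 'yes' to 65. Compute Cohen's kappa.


P_o = 66/108 = 0.611111
P_e = (67*65 + 41*43) / 11664 = 0.52452
kappa = (P_o - P_e) / (1 - P_e)
kappa = (0.611111 - 0.52452) / (1 - 0.52452)
kappa = 0.1821

0.1821
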